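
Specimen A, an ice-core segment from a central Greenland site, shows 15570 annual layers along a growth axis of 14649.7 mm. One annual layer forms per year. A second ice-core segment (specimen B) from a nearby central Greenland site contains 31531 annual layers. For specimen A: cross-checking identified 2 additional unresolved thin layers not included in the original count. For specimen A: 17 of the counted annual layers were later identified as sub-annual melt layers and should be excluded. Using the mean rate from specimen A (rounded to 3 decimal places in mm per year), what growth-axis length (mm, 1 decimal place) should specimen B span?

29702.2 mm

Specimen A: adjusted count: 15570 − 17 + 2 = 15555 annual layers.
A: Mean rate = 14649.7 mm / 15555 years ≈ 0.942 mm per year.
Length of B = 0.942 × 31531 = 29702.2 mm.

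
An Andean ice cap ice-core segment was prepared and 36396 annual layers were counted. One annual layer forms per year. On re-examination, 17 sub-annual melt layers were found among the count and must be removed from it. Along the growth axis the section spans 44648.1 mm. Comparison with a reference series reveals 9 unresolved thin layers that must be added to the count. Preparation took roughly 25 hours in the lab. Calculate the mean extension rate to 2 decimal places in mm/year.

Adjusted count: 36396 − 17 + 9 = 36388 annual layers.
Extension rate ≈ 44648.1 / 36388 = 1.23 mm/year.

1.23 mm/year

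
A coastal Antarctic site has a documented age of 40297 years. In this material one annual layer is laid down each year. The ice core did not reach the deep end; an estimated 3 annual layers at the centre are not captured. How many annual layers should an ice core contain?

At one annual layer per year, 40297 years correspond to 40297 annual layers.
Less the 3 uncaptured annual layers: 40297 − 3 = 40294.

40294 annual layers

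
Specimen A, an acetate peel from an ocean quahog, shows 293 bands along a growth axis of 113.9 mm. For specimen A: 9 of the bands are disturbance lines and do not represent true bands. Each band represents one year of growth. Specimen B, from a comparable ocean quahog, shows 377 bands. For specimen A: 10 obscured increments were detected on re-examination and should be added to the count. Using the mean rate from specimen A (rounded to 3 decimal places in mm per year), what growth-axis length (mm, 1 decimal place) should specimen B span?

145.9 mm

Specimen A: adjusted count: 293 − 9 + 10 = 294 bands.
A: 113.9 mm over 294 years gives 113.9 / 294 ≈ 0.387 mm/year.
Length of B = 0.387 × 377 = 145.9 mm.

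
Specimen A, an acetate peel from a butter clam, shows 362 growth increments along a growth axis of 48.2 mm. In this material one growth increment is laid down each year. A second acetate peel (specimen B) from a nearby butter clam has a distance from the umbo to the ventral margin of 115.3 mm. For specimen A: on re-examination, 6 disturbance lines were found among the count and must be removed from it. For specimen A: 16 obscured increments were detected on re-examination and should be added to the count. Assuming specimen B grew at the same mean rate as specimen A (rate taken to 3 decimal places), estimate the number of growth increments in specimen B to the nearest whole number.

887 growth increments

Specimen A: adjusted count: 362 − 6 + 16 = 372 growth increments.
A: Mean rate = 48.2 mm / 372 years ≈ 0.130 mm/yr.
Specimen B: 115.3 mm / 0.130 mm per year = 886.92 years ≈ 887 growth increments.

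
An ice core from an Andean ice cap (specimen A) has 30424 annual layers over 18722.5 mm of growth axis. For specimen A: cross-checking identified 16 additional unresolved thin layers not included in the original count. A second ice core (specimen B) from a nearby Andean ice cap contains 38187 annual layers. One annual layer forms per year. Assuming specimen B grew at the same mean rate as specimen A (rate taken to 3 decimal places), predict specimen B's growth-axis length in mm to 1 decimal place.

Specimen A: after corrections the count is 30424 + 16 = 30440 annual layers.
A: Extension rate ≈ 18722.5 / 30440 = 0.615 mm/yr.
For B, 0.615 mm/year × 38187 years = 23485.0 mm.

23485.0 mm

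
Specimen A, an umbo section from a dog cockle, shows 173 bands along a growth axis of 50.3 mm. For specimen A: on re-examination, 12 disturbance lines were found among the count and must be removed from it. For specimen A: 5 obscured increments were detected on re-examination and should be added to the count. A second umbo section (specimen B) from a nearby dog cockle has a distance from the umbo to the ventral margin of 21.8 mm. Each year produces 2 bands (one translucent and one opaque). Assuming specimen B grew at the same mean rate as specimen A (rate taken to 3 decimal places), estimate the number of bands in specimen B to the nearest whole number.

Specimen A: after corrections the count is 173 − 12 + 5 = 166 bands.
Specimen A: dividing by 2 bands per year: 166 / 2 = 83 years.
A: Mean rate = 50.3 mm / 83 years ≈ 0.606 mm/year.
Specimen B: 21.8 mm / 0.606 mm per year = 35.97 years; at 2 bands per year that is 35.97 × 2 ≈ 72 bands.

72 bands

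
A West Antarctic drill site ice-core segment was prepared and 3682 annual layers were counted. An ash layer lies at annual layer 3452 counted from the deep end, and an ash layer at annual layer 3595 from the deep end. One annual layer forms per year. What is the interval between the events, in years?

143 yr

3595 − 3452 = 143 annual layers lie between the two events.
At one annual layer per year, 143 years elapsed between them.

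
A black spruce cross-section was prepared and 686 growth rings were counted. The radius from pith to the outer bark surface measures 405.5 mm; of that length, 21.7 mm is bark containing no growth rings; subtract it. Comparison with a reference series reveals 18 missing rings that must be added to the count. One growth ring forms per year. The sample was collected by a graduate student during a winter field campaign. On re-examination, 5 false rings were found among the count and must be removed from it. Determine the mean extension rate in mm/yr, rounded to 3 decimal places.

Adjusted count: 686 − 5 + 18 = 699 growth rings.
Net length = 405.5 − 21.7 = 383.8 mm.
Mean rate = 383.8 mm / 699 years ≈ 0.549 mm/yr.

0.549 mm/yr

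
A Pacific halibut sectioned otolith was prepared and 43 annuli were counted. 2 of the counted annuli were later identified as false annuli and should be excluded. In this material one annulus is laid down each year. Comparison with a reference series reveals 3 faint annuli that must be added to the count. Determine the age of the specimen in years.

Adjusted count: 43 − 2 + 3 = 44 annuli.
With a one-to-one annulus periodicity this is 44 years.

44 years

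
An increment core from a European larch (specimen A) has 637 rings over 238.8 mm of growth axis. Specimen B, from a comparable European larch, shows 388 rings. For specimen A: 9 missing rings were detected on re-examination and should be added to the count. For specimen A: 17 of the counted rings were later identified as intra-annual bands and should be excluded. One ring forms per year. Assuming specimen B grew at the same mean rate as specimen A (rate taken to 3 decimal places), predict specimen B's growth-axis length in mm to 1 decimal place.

147.4 mm

Specimen A: after corrections the count is 637 − 17 + 9 = 629 rings.
A: 238.8 mm over 629 years gives 238.8 / 629 ≈ 0.380 mm per year.
B's length ≈ 0.380 × 388 = 147.4 mm.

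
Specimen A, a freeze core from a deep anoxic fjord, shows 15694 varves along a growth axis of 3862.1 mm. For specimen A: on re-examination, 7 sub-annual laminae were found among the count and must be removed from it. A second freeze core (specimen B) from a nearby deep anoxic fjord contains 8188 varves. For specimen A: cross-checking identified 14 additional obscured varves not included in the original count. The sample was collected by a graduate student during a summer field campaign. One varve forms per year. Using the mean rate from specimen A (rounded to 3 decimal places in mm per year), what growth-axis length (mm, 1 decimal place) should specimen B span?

Specimen A: after corrections the count is 15694 − 7 + 14 = 15701 varves.
A: Mean rate = 3862.1 mm / 15701 years ≈ 0.246 mm/year.
B's length ≈ 0.246 × 8188 = 2014.2 mm.

2014.2 mm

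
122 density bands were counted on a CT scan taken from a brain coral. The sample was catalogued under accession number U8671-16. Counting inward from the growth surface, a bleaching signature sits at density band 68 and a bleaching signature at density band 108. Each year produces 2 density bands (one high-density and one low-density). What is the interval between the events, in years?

The two markers are separated by 108 − 68 = 40 density bands.
Dividing by 2 density bands per year: 40 / 2 = 20 years.

20 yr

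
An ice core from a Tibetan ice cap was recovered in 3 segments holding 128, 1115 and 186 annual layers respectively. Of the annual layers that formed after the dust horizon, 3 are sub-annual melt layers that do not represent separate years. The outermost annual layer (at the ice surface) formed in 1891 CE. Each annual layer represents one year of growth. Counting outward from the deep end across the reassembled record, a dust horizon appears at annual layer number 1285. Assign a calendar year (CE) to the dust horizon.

1750 CE

Total annual layers = 128 + 1115 + 186 = 1429.
The dust horizon sits at annual layer 1285 from the deep end, so 1429 − 1285 = 144 annual layers formed after it.
144 − 3 false = 141 true annual layers after the dust horizon.
1891 − 141 = 1750 CE.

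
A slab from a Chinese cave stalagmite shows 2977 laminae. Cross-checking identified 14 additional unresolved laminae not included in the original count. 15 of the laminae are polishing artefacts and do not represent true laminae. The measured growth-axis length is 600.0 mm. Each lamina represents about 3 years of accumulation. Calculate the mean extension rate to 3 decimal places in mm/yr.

0.067 mm/yr

Correcting the raw count gives 2977 − 15 + 14 = 2976 true laminae.
Multiplying by 3 years per lamina: 2976 × 3 = 8928 years.
600.0 mm over 8928 years gives 600.0 / 8928 ≈ 0.067 mm/yr.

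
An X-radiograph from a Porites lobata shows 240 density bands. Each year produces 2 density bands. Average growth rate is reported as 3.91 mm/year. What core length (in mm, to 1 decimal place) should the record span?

With 2 density bands per year, 240 / 2 = 120 years.
Predicted length = 3.91 mm/year × 120 years = 469.2 mm.

469.2 mm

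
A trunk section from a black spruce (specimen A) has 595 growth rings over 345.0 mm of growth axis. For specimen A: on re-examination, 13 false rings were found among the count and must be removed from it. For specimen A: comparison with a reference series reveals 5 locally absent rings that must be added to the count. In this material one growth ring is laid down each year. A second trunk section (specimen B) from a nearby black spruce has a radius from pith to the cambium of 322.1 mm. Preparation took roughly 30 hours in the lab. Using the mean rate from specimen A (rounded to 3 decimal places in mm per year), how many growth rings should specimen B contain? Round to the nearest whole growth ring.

548 growth rings

Specimen A: true growth ring count = 595 − 13 + 5 = 587.
A: Extension rate ≈ 345.0 / 587 = 0.588 mm/yr.
B spans 322.1 / 0.588 = 547.79 years ≈ 548 growth rings.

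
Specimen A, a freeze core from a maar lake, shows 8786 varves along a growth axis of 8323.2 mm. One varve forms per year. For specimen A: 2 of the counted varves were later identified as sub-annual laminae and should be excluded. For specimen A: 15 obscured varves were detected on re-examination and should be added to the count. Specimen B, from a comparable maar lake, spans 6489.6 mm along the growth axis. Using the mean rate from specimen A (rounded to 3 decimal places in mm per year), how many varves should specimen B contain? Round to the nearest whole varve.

6860 varves

Specimen A: true varve count = 8786 − 2 + 15 = 8799.
A: Mean rate = 8323.2 mm / 8799 years ≈ 0.946 mm/year.
Specimen B: 6489.6 mm / 0.946 mm per year = 6860.04 years ≈ 6860 varves.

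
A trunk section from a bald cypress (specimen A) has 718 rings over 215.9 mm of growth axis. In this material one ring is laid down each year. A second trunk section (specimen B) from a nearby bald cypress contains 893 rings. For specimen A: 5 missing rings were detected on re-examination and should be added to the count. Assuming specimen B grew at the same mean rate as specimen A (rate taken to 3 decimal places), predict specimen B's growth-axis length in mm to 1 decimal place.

Specimen A: adjusted count: 718 + 5 = 723 rings.
A: Extension rate ≈ 215.9 / 723 = 0.299 mm per year.
Length of B = 0.299 × 893 = 267.0 mm.

267.0 mm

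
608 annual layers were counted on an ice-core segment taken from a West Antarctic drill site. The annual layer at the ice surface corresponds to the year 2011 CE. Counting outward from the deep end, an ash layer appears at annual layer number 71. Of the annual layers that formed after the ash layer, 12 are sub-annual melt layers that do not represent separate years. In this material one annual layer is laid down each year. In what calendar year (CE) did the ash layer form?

1486 CE

608 − 71 = 537 annual layers lie beyond the ash layer toward the ice surface.
Removing the 12 false annual layers leaves 537 − 12 = 525 true annual layers beyond the ash layer.
The annual layer at the ice surface is 2011 CE, so the ash layer dates to 2011 − 525 = 1486 CE.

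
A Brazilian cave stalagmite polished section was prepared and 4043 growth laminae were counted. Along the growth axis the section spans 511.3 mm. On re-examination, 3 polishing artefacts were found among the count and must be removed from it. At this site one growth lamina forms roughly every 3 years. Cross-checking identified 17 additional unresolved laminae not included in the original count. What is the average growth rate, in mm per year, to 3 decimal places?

0.042 mm per year

True growth lamina count = 4043 − 3 + 17 = 4057.
Multiplying by 3 years per growth lamina: 4057 × 3 = 12171 years.
511.3 mm over 12171 years gives 511.3 / 12171 ≈ 0.042 mm per year.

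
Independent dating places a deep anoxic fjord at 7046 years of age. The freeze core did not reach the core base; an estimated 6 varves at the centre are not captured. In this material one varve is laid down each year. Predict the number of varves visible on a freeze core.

Expected varves over 7046 years: 7046.
Less the 6 uncaptured varves: 7046 − 6 = 7040.

7040 varves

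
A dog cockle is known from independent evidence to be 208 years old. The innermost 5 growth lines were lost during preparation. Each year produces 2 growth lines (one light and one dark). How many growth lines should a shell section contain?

411 growth lines

With 2 growth lines per year, 208 years would produce 208 × 2 = 416 growth lines.
416 − 5 missed = 411 growth lines expected in the prepared section.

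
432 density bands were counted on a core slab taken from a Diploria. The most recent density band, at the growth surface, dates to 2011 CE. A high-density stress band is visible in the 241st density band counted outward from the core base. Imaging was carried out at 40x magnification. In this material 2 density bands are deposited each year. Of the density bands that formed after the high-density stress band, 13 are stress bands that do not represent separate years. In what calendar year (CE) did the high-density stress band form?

Between density band 241 and the growth surface there are 432 − 241 = 191 density bands.
Excluding 13 false density bands: 191 − 13 = 178.
Dividing by 2 density bands per year: 178 / 2 = 89 years.
The density band at the growth surface is 2011 CE, so the high-density stress band dates to 2011 − 89 = 1922 CE.

1922 CE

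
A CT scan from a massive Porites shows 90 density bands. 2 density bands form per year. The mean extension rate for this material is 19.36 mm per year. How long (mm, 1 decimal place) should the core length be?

871.2 mm

Dividing by 2 density bands per year: 90 / 2 = 45 years.
45 years at 19.36 mm/year gives 19.36 × 45 = 871.2 mm.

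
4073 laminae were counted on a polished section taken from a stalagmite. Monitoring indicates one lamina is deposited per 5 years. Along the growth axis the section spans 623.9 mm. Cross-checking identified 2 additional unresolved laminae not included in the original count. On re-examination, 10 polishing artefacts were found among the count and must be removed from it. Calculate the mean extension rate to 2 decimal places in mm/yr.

True lamina count = 4073 − 10 + 2 = 4065.
4065 laminae at 5 years each span 4065 × 5 = 20325 years.
Extension rate ≈ 623.9 / 20325 = 0.03 mm/yr.

0.03 mm/yr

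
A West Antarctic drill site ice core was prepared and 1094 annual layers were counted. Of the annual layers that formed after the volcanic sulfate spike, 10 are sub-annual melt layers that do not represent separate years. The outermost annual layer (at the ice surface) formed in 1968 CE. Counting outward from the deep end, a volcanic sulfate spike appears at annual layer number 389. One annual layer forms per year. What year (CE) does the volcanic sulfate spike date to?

1273 CE

1094 − 389 = 705 annual layers lie beyond the volcanic sulfate spike toward the ice surface.
705 − 10 false = 695 true annual layers after the volcanic sulfate spike.
The annual layer at the ice surface is 1968 CE, so the volcanic sulfate spike dates to 1968 − 695 = 1273 CE.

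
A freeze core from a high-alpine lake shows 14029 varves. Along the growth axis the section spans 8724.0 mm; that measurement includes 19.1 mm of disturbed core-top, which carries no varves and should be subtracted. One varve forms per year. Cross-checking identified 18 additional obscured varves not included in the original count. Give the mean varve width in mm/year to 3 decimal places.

0.620 mm/year

Correcting the raw count gives 14029 + 18 = 14047 true varves.
Removing the 19.1 mm offcut leaves 8724.0 − 19.1 = 8704.9 mm.
Mean rate = 8704.9 mm / 14047 years ≈ 0.620 mm/year.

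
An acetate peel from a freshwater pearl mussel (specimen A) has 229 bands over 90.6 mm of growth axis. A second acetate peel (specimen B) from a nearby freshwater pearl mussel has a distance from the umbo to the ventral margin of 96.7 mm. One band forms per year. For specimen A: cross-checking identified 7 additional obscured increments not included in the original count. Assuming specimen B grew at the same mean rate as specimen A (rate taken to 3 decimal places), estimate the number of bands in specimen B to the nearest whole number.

Specimen A: correcting the raw count gives 229 + 7 = 236 true bands.
A: 90.6 mm over 236 years gives 90.6 / 236 ≈ 0.384 mm per year.
B spans 96.7 / 0.384 = 251.82 years ≈ 252 bands.

252 bands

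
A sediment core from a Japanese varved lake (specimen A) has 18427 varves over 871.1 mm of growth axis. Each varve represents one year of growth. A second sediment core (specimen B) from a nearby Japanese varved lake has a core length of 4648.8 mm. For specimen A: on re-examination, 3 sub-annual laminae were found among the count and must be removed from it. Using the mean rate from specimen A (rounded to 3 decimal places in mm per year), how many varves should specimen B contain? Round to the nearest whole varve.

98911 varves

Specimen A: correcting the raw count gives 18427 − 3 = 18424 true varves.
A: Extension rate ≈ 871.1 / 18424 = 0.047 mm per year.
B spans 4648.8 / 0.047 = 98910.64 years ≈ 98911 varves.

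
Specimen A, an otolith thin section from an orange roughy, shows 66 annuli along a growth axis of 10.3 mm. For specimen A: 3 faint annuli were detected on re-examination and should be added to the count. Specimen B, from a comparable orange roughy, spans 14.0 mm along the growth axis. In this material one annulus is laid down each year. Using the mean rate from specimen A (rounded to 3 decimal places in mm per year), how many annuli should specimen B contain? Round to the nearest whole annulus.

Specimen A: after corrections the count is 66 + 3 = 69 annuli.
A: Extension rate ≈ 10.3 / 69 = 0.149 mm/yr.
For B, 14.0 / 0.149 = 93.96 years ≈ 94 annuli.

94 annuli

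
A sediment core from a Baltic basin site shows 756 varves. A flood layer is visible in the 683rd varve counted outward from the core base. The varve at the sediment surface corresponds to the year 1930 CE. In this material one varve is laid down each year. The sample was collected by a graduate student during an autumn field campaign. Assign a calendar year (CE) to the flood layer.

1857 CE

The flood layer sits at varve 683 from the core base, so 756 − 683 = 73 varves formed after it.
Counting back 73 years from 1930 CE places the flood layer in 1930 − 73 = 1857 CE.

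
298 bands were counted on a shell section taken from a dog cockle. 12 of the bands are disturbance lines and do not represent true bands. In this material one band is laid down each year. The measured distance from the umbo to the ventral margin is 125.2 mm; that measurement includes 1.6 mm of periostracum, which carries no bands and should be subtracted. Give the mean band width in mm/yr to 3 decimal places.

0.432 mm/yr

After corrections the count is 298 − 12 = 286 bands.
Removing the 1.6 mm offcut leaves 125.2 − 1.6 = 123.6 mm.
Mean rate = 123.6 mm / 286 years ≈ 0.432 mm/yr.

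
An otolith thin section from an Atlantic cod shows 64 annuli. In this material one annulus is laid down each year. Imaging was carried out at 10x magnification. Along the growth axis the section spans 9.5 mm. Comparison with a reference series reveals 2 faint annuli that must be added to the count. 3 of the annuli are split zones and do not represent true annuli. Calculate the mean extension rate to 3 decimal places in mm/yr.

0.151 mm/yr

Adjusted count: 64 − 3 + 2 = 63 annuli.
9.5 mm over 63 years gives 9.5 / 63 ≈ 0.151 mm/yr.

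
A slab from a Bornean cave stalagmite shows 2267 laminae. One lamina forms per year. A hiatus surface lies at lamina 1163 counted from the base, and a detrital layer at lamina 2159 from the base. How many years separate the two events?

2159 − 1163 = 996 laminae lie between the two events.
At one lamina per year, 996 years elapsed between them.

996 years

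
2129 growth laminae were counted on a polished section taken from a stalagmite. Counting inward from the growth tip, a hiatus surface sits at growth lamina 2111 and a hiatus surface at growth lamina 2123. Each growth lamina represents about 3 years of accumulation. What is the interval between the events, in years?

36 years

The two markers are separated by 2123 − 2111 = 12 growth laminae.
Multiplying by 3 years per growth lamina: 12 × 3 = 36 years.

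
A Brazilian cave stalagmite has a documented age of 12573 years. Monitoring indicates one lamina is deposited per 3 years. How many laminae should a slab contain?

One lamina every 3 years means 12573 / 3 = 4191 laminae.
So 4191 laminae should be present.

4191 laminae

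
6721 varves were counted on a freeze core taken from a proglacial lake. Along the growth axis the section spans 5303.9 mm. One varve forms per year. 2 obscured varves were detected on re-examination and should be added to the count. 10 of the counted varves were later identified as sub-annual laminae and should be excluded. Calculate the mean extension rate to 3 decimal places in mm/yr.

Adjusted count: 6721 − 10 + 2 = 6713 varves.
5303.9 mm over 6713 years gives 5303.9 / 6713 ≈ 0.790 mm/yr.

0.790 mm/yr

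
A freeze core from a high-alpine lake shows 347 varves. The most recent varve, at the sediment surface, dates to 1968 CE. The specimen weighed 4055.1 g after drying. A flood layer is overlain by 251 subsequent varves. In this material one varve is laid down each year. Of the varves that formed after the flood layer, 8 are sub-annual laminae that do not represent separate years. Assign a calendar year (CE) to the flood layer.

1725 CE

251 varves formed after the flood layer.
Excluding 8 false varves: 251 − 8 = 243.
The varve at the sediment surface is 1968 CE, so the flood layer dates to 1968 − 243 = 1725 CE.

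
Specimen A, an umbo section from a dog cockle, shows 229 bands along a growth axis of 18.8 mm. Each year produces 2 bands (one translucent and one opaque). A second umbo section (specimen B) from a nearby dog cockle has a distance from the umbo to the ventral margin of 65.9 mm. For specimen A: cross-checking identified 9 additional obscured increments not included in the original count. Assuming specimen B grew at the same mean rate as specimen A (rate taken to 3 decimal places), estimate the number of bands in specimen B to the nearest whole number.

834 bands

Specimen A: correcting the raw count gives 229 + 9 = 238 true bands.
Specimen A: dividing by 2 bands per year: 238 / 2 = 119 years.
A: Mean rate = 18.8 mm / 119 years ≈ 0.158 mm/yr.
Specimen B: 65.9 mm / 0.158 mm per year = 417.09 years; at 2 bands per year that is 417.09 × 2 ≈ 834 bands.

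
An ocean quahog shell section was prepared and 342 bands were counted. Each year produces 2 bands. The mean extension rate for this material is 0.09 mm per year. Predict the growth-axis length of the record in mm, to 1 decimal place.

342 bands at 2 per year is 342 / 2 = 171 years.
Length ≈ 0.09 × 171 = 15.4 mm.

15.4 mm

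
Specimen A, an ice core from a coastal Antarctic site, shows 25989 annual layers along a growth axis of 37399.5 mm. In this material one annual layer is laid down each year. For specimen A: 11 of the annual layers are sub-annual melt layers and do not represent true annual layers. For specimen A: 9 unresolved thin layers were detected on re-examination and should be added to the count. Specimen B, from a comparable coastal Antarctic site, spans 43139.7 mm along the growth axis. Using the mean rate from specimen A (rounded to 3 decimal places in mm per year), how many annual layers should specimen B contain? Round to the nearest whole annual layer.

29979 annual layers

Specimen A: adjusted count: 25989 − 11 + 9 = 25987 annual layers.
A: 37399.5 mm over 25987 years gives 37399.5 / 25987 ≈ 1.439 mm/year.
For B, 43139.7 / 1.439 = 29978.94 years ≈ 29979 annual layers.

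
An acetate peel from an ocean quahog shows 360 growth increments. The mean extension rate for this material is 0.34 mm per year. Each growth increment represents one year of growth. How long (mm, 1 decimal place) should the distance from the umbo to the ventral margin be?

122.4 mm

360 years of growth are recorded.
360 years at 0.34 mm/year gives 0.34 × 360 = 122.4 mm.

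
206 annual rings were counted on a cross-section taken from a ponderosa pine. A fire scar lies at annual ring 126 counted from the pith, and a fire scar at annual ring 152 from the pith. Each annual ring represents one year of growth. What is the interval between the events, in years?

26 years

The two markers are separated by 152 − 126 = 26 annual rings.
At one annual ring per year, 26 years elapsed between them.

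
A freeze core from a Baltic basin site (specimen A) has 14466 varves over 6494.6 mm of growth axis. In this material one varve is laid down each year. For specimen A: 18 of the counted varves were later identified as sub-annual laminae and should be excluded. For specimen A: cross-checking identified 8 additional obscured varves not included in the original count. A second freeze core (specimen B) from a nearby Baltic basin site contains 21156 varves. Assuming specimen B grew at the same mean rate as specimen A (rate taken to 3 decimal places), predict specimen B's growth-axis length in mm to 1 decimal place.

Specimen A: after corrections the count is 14466 − 18 + 8 = 14456 varves.
A: Mean rate = 6494.6 mm / 14456 years ≈ 0.449 mm per year.
Length of B = 0.449 × 21156 = 9499.0 mm.

9499.0 mm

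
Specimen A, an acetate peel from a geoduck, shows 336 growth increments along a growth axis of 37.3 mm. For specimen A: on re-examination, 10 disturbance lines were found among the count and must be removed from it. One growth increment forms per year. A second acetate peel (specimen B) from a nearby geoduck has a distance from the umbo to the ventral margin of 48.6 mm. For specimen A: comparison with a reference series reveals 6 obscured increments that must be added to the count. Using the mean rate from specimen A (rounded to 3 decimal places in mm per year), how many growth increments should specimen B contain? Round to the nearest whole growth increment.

434 growth increments

Specimen A: adjusted count: 336 − 10 + 6 = 332 growth increments.
A: Mean rate = 37.3 mm / 332 years ≈ 0.112 mm per year.
For B, 48.6 / 0.112 = 433.93 years ≈ 434 growth increments.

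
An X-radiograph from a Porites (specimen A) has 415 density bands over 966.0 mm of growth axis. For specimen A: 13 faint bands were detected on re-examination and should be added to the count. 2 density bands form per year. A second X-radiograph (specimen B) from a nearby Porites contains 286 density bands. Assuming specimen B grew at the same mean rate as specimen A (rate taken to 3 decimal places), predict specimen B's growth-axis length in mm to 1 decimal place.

645.5 mm

Specimen A: after corrections the count is 415 + 13 = 428 density bands.
Specimen A: dividing by 2 density bands per year: 428 / 2 = 214 years.
A: Mean rate = 966.0 mm / 214 years ≈ 4.514 mm/year.
Specimen B: dividing by 2 density bands per year: 286 / 2 = 143 years. For B, 4.514 mm/year × 143 years = 645.5 mm.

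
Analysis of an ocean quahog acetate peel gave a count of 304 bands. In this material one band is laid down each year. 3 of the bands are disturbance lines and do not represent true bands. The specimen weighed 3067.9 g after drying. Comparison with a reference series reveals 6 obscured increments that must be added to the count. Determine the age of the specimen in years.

Adjusted count: 304 − 3 + 6 = 307 bands.
With a one-to-one band periodicity this is 307 years.

307 yr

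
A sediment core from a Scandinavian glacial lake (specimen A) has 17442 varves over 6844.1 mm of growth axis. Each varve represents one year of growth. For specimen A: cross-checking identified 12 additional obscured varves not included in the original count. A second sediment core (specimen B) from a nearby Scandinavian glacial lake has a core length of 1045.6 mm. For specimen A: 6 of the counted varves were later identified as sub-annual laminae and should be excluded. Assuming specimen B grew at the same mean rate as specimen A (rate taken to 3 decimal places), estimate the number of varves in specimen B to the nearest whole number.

Specimen A: correcting the raw count gives 17442 − 6 + 12 = 17448 true varves.
A: Extension rate ≈ 6844.1 / 17448 = 0.392 mm per year.
B spans 1045.6 / 0.392 = 2667.35 years ≈ 2667 varves.

2667 varves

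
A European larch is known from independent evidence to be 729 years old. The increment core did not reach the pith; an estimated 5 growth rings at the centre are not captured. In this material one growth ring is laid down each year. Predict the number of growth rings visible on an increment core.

724 growth rings

At one growth ring per year, 729 years correspond to 729 growth rings.
Subtracting the 5 growth rings not captured gives 729 − 5 = 724 growth rings in the record.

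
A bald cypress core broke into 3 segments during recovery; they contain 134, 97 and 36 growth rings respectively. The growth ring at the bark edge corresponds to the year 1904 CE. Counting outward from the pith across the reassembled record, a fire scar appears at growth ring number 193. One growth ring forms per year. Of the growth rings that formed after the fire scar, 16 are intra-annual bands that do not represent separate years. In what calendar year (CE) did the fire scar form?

Total growth rings = 134 + 97 + 36 = 267.
The fire scar sits at growth ring 193 from the pith, so 267 − 193 = 74 growth rings formed after it.
Excluding 16 false growth rings: 74 − 16 = 58.
Counting back 58 years from 1904 CE places the fire scar in 1904 − 58 = 1846 CE.

1846 CE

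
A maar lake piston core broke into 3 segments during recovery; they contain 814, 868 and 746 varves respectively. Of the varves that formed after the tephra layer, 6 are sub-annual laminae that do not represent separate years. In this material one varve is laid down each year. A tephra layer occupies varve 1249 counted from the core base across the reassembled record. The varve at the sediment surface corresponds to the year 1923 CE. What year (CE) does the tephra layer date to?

Total varves = 814 + 868 + 746 = 2428.
Between varve 1249 and the sediment surface there are 2428 − 1249 = 1179 varves.
Removing the 6 false varves leaves 1179 − 6 = 1173 true varves beyond the tephra layer.
1923 − 1173 = 750 CE.

750 CE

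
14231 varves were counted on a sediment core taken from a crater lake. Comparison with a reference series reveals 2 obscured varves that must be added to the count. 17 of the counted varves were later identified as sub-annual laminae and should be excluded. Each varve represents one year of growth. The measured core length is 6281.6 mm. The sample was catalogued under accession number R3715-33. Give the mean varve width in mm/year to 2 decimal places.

0.44 mm/year

Correcting the raw count gives 14231 − 17 + 2 = 14216 true varves.
Extension rate ≈ 6281.6 / 14216 = 0.44 mm/year.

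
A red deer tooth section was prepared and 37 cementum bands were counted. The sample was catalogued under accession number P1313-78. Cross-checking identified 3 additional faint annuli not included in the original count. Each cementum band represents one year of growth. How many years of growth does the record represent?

40 yr

True cementum band count = 37 + 3 = 40.
At one cementum band per year, that is 40 years.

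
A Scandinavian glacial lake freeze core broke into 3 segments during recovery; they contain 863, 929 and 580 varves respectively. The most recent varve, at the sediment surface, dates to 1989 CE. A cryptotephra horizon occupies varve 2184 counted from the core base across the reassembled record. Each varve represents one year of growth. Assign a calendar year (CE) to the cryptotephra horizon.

1801 CE

Total varves = 863 + 929 + 580 = 2372.
The cryptotephra horizon sits at varve 2184 from the core base, so 2372 − 2184 = 188 varves formed after it.
Counting back 188 years from 1989 CE places the cryptotephra horizon in 1989 − 188 = 1801 CE.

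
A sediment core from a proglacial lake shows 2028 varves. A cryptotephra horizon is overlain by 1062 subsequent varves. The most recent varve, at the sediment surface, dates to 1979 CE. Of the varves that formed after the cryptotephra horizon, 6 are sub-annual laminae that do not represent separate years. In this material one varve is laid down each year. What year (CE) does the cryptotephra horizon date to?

1062 varves formed after the cryptotephra horizon.
Excluding 6 false varves: 1062 − 6 = 1056.
The varve at the sediment surface is 1979 CE, so the cryptotephra horizon dates to 1979 − 1056 = 923 CE.

923 CE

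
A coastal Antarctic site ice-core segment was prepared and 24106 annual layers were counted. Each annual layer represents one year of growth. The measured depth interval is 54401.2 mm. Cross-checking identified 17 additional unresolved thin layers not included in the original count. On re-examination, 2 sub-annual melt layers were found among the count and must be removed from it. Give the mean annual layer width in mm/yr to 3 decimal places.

2.255 mm/yr

True annual layer count = 24106 − 2 + 17 = 24121.
54401.2 mm over 24121 years gives 54401.2 / 24121 ≈ 2.255 mm/yr.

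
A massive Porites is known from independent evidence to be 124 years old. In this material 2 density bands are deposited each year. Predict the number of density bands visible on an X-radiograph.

248 density bands

With 2 density bands per year, 124 years would produce 124 × 2 = 248 density bands.
So 248 density bands should be present.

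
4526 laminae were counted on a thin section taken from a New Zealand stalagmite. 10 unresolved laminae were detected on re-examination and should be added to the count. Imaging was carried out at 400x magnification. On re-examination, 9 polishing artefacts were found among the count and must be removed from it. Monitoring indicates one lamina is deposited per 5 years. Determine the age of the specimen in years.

Adjusted count: 4526 − 9 + 10 = 4527 laminae.
Multiplying by 5 years per lamina: 4527 × 5 = 22635 years.

22635 years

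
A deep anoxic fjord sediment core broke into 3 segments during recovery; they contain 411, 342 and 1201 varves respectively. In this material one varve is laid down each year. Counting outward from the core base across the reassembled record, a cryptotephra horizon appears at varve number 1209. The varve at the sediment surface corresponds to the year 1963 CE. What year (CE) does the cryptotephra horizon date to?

Total varves = 411 + 342 + 1201 = 1954.
1954 − 1209 = 745 varves lie beyond the cryptotephra horizon toward the sediment surface.
Counting back 745 years from 1963 CE places the cryptotephra horizon in 1963 − 745 = 1218 CE.

1218 CE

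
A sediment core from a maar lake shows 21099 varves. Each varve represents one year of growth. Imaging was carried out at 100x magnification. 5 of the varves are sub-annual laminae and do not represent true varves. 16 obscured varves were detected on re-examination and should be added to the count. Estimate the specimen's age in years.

21110 yr

After corrections the count is 21099 − 5 + 16 = 21110 varves.
With a one-to-one varve periodicity this is 21110 years.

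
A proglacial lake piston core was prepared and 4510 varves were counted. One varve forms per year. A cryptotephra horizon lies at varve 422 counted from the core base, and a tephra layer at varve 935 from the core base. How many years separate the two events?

Separation: 935 − 422 = 513 varves.
That is 513 years at one varve per year.

513 yr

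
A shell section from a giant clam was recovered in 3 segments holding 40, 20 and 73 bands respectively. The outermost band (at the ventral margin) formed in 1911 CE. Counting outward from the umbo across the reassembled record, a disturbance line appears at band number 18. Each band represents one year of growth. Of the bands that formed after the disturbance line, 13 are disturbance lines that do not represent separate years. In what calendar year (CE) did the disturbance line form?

Total bands = 40 + 20 + 73 = 133.
Between band 18 and the ventral margin there are 133 − 18 = 115 bands.
115 − 13 false = 102 true bands after the disturbance line.
Counting back 102 years from 1911 CE places the disturbance line in 1911 − 102 = 1809 CE.

1809 CE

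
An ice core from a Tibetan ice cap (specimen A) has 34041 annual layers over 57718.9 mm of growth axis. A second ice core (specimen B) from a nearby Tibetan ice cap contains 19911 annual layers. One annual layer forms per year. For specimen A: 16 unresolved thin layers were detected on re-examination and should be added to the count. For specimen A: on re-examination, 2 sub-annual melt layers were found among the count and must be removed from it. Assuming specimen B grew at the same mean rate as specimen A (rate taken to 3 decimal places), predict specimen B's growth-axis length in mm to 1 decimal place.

Specimen A: true annual layer count = 34041 − 2 + 16 = 34055.
A: Mean rate = 57718.9 mm / 34055 years ≈ 1.695 mm/yr.
Length of B = 1.695 × 19911 = 33749.1 mm.

33749.1 mm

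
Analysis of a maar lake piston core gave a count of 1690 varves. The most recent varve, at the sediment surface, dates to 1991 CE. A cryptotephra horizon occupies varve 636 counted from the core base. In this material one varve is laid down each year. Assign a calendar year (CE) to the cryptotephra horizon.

937 CE

Between varve 636 and the sediment surface there are 1690 − 636 = 1054 varves.
The varve at the sediment surface is 1991 CE, so the cryptotephra horizon dates to 1991 − 1054 = 937 CE.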